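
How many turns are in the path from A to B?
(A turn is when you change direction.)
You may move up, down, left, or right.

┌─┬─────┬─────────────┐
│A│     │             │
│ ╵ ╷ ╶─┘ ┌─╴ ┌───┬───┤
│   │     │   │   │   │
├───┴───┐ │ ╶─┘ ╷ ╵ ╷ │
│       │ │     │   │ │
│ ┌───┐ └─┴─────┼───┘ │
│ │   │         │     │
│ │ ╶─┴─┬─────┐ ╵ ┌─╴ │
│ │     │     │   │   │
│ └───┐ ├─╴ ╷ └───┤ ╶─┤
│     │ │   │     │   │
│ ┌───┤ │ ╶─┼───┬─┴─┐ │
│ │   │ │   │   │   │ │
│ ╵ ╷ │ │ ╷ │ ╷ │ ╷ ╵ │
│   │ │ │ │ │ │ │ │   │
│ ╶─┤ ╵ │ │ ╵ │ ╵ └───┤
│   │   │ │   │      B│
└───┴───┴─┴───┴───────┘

Directions: down, right, up, right, down, right, right, up, right, right, down, left, down, right, right, up, right, down, right, up, right, down, down, down, left, down, right, down, down, left, up, left, down, down, right, right
Number of turns: 27

Solution:

┌─┬─────┬─────────────┐
│A│↱ ↓  │↱ → ↓        │
│ ╵ ╷ ╶─┘ ┌─╴ ┌───┬───┤
│↳ ↑│↳ → ↑│↓ ↲│↱ ↓│↱ ↓│
├───┴───┐ │ ╶─┘ ╷ ╵ ╷ │
│       │ │↳ → ↑│↳ ↑│↓│
│ ┌───┐ └─┴─────┼───┘ │
│ │   │         │    ↓│
│ │ ╶─┴─┬─────┐ ╵ ┌─╴ │
│ │     │     │   │↓ ↲│
│ └───┐ ├─╴ ╷ └───┤ ╶─┤
│     │ │   │     │↳ ↓│
│ ┌───┤ │ ╶─┼───┬─┴─┐ │
│ │   │ │   │   │↓ ↰│↓│
│ ╵ ╷ │ │ ╷ │ ╷ │ ╷ ╵ │
│   │ │ │ │ │ │ │↓│↑ ↲│
│ ╶─┤ ╵ │ │ ╵ │ ╵ └───┤
│   │   │ │   │  ↳ → B│
└───┴───┴─┴───┴───────┘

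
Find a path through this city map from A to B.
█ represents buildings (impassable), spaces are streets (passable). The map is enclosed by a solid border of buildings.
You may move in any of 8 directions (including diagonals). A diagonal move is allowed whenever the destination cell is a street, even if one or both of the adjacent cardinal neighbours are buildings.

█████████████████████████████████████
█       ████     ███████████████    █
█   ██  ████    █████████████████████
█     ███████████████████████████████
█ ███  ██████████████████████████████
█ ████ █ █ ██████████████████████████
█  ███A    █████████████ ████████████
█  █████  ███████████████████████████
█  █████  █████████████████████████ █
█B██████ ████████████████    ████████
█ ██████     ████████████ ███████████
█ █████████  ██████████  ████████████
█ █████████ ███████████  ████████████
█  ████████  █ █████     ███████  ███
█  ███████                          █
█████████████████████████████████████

Finding the shortest path from A to B:
Movement: 8-directional
Path length: 11 steps
Directions: up → up-left → up-left → left → left → down-left → down → down → down → down → down

Solution:

█████████████████████████████████████
█       ████     ███████████████    █
█   ██  ████    █████████████████████
█ ↙←← ███████████████████████████████
█↓███↖ ██████████████████████████████
█↓████↖█ █ ██████████████████████████
█↓ ███A    █████████████ ████████████
█↓ █████  ███████████████████████████
█↓ █████  █████████████████████████ █
█B██████ ████████████████    ████████
█ ██████     ████████████ ███████████
█ █████████  ██████████  ████████████
█ █████████ ███████████  ████████████
█  ████████  █ █████     ███████  ███
█  ███████                          █
█████████████████████████████████████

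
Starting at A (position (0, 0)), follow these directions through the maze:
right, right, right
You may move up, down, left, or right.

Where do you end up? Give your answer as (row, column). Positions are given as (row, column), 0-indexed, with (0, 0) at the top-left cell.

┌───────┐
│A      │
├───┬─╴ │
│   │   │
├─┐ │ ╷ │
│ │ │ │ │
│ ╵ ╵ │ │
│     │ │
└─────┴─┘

Following directions step by step:
Start: (0, 0)
  right: (0, 0) → (0, 1)
  right: (0, 1) → (0, 2)
  right: (0, 2) → (0, 3)
Final position: (0, 3)

Path taken:

┌───────┐
│A → → B│
├───┬─╴ │
│   │   │
├─┐ │ ╷ │
│ │ │ │ │
│ ╵ ╵ │ │
│     │ │
└─────┴─┘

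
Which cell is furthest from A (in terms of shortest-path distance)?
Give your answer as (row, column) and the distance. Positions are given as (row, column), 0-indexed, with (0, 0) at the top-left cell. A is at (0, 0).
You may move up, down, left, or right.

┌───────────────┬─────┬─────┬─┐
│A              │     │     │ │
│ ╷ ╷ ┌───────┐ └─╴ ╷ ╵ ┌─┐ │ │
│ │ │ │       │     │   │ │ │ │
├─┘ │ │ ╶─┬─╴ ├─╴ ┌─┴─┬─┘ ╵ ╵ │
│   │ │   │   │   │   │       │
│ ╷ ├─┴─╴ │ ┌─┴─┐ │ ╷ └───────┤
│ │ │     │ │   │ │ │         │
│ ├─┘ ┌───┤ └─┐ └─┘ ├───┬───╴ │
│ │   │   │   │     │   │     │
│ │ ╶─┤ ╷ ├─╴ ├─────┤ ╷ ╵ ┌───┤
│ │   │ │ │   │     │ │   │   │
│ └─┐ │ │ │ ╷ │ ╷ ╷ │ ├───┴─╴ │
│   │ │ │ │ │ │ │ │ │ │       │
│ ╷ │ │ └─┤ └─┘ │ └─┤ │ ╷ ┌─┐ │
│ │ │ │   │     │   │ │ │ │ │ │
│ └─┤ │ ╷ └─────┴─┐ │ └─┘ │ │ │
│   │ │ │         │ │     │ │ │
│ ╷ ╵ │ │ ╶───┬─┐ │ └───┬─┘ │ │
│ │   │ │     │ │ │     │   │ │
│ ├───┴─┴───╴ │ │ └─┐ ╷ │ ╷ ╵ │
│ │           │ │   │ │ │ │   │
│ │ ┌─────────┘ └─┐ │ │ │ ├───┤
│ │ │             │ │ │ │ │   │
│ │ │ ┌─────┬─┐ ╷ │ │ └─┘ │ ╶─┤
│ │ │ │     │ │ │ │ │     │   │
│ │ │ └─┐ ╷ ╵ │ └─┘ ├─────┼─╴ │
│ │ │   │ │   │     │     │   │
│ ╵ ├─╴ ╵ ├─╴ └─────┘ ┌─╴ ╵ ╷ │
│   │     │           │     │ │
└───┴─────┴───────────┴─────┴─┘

Computing BFS distances from A to all cells:
Furthest cell: (3, 6)
Distance: 93 steps

Path from A to the furthest cell:

┌───────────────┬─────┬─────┬─┐
│A ↓            │     │     │ │
│ ╷ ╷ ┌───────┐ └─╴ ╷ ╵ ┌─┐ │ │
│ │↓│ │↱ → → ↓│     │   │ │ │ │
├─┘ │ │ ╶─┬─╴ ├─╴ ┌─┴─┬─┘ ╵ ╵ │
│↓ ↲│ │↑ ↰│↓ ↲│   │↓ ↰│       │
│ ╷ ├─┴─╴ │ ┌─┴─┐ │ ╷ └───────┤
│↓│ │↱ → ↑│↓│B ↰│ │↓│↑ ← ← ← ↰│
│ ├─┘ ┌───┤ └─┐ └─┘ ├───┬───╴ │
│↓│↱ ↑│   │↳ ↓│↑ ← ↲│↱ ↓│↱ → ↑│
│ │ ╶─┤ ╷ ├─╴ ├─────┤ ╷ ╵ ┌───┤
│↓│↑ ↰│ │ │↓ ↲│↱ ↓  │↑│↳ ↑│   │
│ └─┐ │ │ │ ╷ │ ╷ ╷ │ ├───┴─╴ │
│↓  │↑│ │ │↓│ │↑│↓│ │↑│  ↓ ← ↰│
│ ╷ │ │ └─┤ └─┘ │ └─┤ │ ╷ ┌─┐ │
│↓│ │↑│   │↳ → ↑│↳ ↓│↑│ │↓│ │↑│
│ └─┤ │ ╷ └─────┴─┐ │ └─┘ │ │ │
│↳ ↓│↑│ │         │↓│↑ ← ↲│ │↑│
│ ╷ ╵ │ │ ╶───┬─┐ │ └───┬─┘ │ │
│ │↳ ↑│ │     │ │ │↳ ↓  │↱ ↓│↑│
│ ├───┴─┴───╴ │ │ └─┐ ╷ │ ╷ ╵ │
│ │           │ │   │↓│ │↑│↳ ↑│
│ │ ┌─────────┘ └─┐ │ │ │ ├───┤
│ │ │             │ │↓│ │↑│   │
│ │ │ ┌─────┬─┐ ╷ │ │ └─┘ │ ╶─┤
│ │ │ │     │ │ │ │ │↳ → ↑│   │
│ │ │ └─┐ ╷ ╵ │ └─┘ ├─────┼─╴ │
│ │ │   │ │   │     │     │   │
│ ╵ ├─╴ ╵ ├─╴ └─────┘ ┌─╴ ╵ ╷ │
│   │     │           │     │ │
└───┴─────┴───────────┴─────┴─┘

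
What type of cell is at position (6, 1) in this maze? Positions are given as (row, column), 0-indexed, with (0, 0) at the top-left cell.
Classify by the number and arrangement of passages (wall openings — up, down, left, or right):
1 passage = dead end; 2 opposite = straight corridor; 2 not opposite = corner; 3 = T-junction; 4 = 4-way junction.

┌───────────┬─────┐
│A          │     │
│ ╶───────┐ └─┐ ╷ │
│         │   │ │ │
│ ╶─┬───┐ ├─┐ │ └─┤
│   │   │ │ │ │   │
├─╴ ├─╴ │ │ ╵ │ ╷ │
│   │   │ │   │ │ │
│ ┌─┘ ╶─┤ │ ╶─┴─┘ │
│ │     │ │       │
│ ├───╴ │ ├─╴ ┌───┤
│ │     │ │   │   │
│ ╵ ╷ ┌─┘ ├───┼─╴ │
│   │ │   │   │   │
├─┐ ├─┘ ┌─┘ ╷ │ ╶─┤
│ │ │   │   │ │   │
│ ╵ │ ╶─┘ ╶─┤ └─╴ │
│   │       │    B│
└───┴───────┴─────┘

Checking cell at (6, 1):
Number of passages: 3
Cell type: T-junction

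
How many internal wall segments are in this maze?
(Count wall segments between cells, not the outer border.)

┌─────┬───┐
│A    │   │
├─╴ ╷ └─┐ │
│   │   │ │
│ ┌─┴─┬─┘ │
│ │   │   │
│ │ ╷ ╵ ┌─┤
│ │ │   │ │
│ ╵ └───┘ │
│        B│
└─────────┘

Counting internal wall segments:
Total internal walls: 16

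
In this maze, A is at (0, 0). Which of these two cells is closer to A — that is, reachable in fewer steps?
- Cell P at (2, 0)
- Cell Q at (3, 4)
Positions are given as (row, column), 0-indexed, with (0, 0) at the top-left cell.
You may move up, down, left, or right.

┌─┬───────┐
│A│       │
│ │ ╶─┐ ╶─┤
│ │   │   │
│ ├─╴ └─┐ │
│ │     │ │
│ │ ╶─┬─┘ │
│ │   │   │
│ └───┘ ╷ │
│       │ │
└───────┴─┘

Shortest path A → P at (2, 0): 2 steps
Shortest path A → Q at (3, 4): 9 steps

P is closer (2 steps vs 9 steps).

Path to P:

┌─┬───────┐
│A│       │
│ │ ╶─┐ ╶─┤
│↓│   │   │
│ ├─╴ └─┐ │
│P│     │ │
│ │ ╶─┬─┘ │
│ │   │   │
│ └───┘ ╷ │
│       │ │
└───────┴─┘

Path to Q:

┌─┬───────┐
│A│       │
│ │ ╶─┐ ╶─┤
│↓│   │   │
│ ├─╴ └─┐ │
│↓│     │ │
│ │ ╶─┬─┘ │
│↓│   │↱ Q│
│ └───┘ ╷ │
│↳ → → ↑│ │
└───────┴─┘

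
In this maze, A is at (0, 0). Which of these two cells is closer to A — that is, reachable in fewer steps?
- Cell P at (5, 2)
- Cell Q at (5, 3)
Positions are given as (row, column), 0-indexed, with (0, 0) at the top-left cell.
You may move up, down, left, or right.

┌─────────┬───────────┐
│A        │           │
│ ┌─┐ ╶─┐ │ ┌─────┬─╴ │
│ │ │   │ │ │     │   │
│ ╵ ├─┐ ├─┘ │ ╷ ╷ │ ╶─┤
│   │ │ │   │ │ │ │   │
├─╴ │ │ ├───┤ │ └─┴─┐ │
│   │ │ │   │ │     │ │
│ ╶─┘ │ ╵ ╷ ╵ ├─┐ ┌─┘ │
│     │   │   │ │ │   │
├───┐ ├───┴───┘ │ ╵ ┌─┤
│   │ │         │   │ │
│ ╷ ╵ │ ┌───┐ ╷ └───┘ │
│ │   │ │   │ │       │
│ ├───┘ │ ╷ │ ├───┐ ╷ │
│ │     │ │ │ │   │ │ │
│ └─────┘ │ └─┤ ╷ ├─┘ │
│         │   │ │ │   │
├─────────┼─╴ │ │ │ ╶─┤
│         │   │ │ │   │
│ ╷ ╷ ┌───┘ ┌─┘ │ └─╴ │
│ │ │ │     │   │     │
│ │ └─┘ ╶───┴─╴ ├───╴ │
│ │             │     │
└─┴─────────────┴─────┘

Shortest path A → P at (5, 2): 9 steps
Shortest path A → Q at (5, 3): 60 steps

P is closer (9 steps vs 60 steps).

Path to P:

┌─────────┬───────────┐
│A        │           │
│ ┌─┐ ╶─┐ │ ┌─────┬─╴ │
│↓│ │   │ │ │     │   │
│ ╵ ├─┐ ├─┘ │ ╷ ╷ │ ╶─┤
│↳ ↓│ │ │   │ │ │ │   │
├─╴ │ │ ├───┤ │ └─┴─┐ │
│↓ ↲│ │ │   │ │     │ │
│ ╶─┘ │ ╵ ╷ ╵ ├─┐ ┌─┘ │
│↳ → ↓│   │   │ │ │   │
├───┐ ├───┴───┘ │ ╵ ┌─┤
│   │P│         │   │ │
│ ╷ ╵ │ ┌───┐ ╷ └───┘ │
│ │   │ │   │ │       │
│ ├───┘ │ ╷ │ ├───┐ ╷ │
│ │     │ │ │ │   │ │ │
│ └─────┘ │ └─┤ ╷ ├─┘ │
│         │   │ │ │   │
├─────────┼─╴ │ │ │ ╶─┤
│         │   │ │ │   │
│ ╷ ╷ ┌───┘ ┌─┘ │ └─╴ │
│ │ │ │     │   │     │
│ │ └─┘ ╶───┴─╴ ├───╴ │
│ │             │     │
└─┴─────────────┴─────┘

Path to Q:

┌─────────┬───────────┐
│A        │           │
│ ┌─┐ ╶─┐ │ ┌─────┬─╴ │
│↓│ │   │ │ │     │   │
│ ╵ ├─┐ ├─┘ │ ╷ ╷ │ ╶─┤
│↳ ↓│ │ │   │ │ │ │   │
├─╴ │ │ ├───┤ │ └─┴─┐ │
│↓ ↲│ │ │   │ │     │ │
│ ╶─┘ │ ╵ ╷ ╵ ├─┐ ┌─┘ │
│↳ → ↓│   │   │ │ │   │
├───┐ ├───┴───┘ │ ╵ ┌─┤
│↓ ↰│↓│Q ← ← ← ↰│   │ │
│ ╷ ╵ │ ┌───┐ ╷ └───┘ │
│↓│↑ ↲│ │↱ ↓│ │↑ ← ← ↰│
│ ├───┘ │ ╷ │ ├───┐ ╷ │
│↓│     │↑│↓│ │↱ ↓│ │↑│
│ └─────┘ │ └─┤ ╷ ├─┘ │
│↳ → → → ↑│↳ ↓│↑│↓│↱ ↑│
├─────────┼─╴ │ │ │ ╶─┤
│         │↓ ↲│↑│↓│↑ ↰│
│ ╷ ╷ ┌───┘ ┌─┘ │ └─╴ │
│ │ │ │↓ ← ↲│  ↑│↳ → ↑│
│ │ └─┘ ╶───┴─╴ ├───╴ │
│ │    ↳ → → → ↑│     │
└─┴─────────────┴─────┘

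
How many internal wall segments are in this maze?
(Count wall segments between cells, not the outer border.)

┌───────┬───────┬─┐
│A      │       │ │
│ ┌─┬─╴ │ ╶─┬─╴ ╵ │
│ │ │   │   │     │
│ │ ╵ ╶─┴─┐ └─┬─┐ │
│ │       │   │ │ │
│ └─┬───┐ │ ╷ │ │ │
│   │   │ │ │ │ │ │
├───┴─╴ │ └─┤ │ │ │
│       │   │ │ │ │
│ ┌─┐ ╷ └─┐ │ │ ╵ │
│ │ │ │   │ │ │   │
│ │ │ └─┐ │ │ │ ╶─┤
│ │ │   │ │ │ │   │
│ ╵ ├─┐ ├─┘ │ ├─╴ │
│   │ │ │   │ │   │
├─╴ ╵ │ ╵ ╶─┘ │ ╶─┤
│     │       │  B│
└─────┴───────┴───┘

Counting internal wall segments:
Total internal walls: 64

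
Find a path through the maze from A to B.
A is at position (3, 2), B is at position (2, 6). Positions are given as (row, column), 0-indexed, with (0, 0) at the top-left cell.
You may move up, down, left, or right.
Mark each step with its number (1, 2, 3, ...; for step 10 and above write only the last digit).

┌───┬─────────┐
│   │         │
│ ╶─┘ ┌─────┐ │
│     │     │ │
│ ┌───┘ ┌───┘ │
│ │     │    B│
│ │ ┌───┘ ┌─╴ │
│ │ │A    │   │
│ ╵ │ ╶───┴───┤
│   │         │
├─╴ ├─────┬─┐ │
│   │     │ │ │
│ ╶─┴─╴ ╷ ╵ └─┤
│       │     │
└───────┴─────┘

Finding the shortest path from (3, 2) to (2, 6):
Path length: 5 steps
Directions: right → right → up → right → right

Solution:

┌───┬─────────┐
│   │         │
│ ╶─┘ ┌─────┐ │
│     │     │ │
│ ┌───┘ ┌───┘ │
│ │     │3 4 B│
│ │ ┌───┘ ┌─╴ │
│ │ │A 1 2│   │
│ ╵ │ ╶───┴───┤
│   │         │
├─╴ ├─────┬─┐ │
│   │     │ │ │
│ ╶─┴─╴ ╷ ╵ └─┤
│       │     │
└───────┴─────┘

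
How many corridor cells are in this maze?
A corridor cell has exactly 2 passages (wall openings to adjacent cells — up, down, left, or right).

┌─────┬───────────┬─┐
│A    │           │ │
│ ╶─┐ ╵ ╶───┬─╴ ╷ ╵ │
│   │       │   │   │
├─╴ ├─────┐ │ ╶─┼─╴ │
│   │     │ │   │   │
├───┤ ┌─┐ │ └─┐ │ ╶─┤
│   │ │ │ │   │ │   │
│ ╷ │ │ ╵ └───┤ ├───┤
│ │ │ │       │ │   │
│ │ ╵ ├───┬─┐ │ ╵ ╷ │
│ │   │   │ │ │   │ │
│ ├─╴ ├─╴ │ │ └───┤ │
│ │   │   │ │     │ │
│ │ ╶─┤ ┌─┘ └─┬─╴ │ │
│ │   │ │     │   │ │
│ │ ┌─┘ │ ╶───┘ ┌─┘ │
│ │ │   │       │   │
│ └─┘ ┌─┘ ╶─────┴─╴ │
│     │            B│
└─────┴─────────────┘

Counting cells with exactly 2 passages:
Total corridor cells: 78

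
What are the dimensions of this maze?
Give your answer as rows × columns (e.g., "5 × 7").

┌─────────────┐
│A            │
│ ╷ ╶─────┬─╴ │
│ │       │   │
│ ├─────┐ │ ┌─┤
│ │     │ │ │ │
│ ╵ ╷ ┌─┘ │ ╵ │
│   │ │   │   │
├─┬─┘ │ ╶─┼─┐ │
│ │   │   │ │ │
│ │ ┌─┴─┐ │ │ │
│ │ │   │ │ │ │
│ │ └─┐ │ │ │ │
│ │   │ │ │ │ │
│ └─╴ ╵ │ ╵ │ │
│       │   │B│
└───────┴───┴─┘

Counting the maze dimensions:
Rows (vertical): 8
Columns (horizontal): 7
Dimensions: 8 × 7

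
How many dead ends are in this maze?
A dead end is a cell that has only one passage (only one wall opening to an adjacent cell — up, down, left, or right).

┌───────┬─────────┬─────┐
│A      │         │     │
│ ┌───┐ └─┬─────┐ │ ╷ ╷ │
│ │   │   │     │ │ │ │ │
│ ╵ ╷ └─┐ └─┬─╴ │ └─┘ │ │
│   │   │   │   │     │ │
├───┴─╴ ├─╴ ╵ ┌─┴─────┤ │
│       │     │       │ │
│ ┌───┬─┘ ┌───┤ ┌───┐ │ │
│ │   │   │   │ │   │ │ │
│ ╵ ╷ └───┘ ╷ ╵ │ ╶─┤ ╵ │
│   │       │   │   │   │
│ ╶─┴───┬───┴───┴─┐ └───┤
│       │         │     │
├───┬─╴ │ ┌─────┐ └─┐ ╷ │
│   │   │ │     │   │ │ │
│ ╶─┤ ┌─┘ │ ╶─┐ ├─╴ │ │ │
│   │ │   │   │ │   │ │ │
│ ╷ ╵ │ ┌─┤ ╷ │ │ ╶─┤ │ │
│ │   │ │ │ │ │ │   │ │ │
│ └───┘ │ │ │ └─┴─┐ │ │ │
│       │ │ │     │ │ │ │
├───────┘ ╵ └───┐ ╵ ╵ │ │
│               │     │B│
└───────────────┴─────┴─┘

Checking each cell for number of passages:

Dead ends found at positions:
  (0, 4)
  (1, 5)
  (1, 9)
  (4, 3)
  (4, 9)
  (7, 1)
  (9, 4)
  (9, 7)
  (11, 0)
  (11, 7)
  (11, 11)
Total dead ends: 11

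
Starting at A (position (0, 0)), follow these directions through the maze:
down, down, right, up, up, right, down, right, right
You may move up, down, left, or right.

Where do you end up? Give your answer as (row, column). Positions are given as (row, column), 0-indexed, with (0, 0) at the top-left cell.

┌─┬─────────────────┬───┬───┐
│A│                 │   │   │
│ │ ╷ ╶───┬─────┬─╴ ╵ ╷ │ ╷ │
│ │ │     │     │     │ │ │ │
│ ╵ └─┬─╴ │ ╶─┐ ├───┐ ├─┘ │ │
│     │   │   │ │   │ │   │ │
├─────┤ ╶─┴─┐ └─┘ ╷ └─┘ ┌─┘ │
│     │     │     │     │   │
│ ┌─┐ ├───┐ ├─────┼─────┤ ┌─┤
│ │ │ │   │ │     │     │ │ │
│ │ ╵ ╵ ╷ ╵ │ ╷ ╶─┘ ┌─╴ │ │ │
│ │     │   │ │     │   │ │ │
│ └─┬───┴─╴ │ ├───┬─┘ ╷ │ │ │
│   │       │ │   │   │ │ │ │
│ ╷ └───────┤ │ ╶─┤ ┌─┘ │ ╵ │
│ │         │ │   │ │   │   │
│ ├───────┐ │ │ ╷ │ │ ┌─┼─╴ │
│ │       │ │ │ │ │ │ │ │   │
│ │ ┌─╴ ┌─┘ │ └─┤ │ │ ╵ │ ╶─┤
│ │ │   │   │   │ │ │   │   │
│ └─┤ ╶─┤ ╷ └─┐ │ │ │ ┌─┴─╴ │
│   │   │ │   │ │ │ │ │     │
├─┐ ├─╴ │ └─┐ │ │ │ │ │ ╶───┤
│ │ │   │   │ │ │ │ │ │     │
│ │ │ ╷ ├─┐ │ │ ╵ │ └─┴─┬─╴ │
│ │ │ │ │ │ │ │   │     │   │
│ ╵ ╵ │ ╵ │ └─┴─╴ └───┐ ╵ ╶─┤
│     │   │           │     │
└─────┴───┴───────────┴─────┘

Following directions step by step:
Start: (0, 0)
  down: (0, 0) → (1, 0)
  down: (1, 0) → (2, 0)
  right: (2, 0) → (2, 1)
  up: (2, 1) → (1, 1)
  up: (1, 1) → (0, 1)
  right: (0, 1) → (0, 2)
  down: (0, 2) → (1, 2)
  right: (1, 2) → (1, 3)
  right: (1, 3) → (1, 4)
Final position: (1, 4)

Path taken:

┌─┬─────────────────┬───┬───┐
│A│↱ ↓              │   │   │
│ │ ╷ ╶───┬─────┬─╴ ╵ ╷ │ ╷ │
│↓│↑│↳ → B│     │     │ │ │ │
│ ╵ └─┬─╴ │ ╶─┐ ├───┐ ├─┘ │ │
│↳ ↑  │   │   │ │   │ │   │ │
├─────┤ ╶─┴─┐ └─┘ ╷ └─┘ ┌─┘ │
│     │     │     │     │   │
│ ┌─┐ ├───┐ ├─────┼─────┤ ┌─┤
│ │ │ │   │ │     │     │ │ │
│ │ ╵ ╵ ╷ ╵ │ ╷ ╶─┘ ┌─╴ │ │ │
│ │     │   │ │     │   │ │ │
│ └─┬───┴─╴ │ ├───┬─┘ ╷ │ │ │
│   │       │ │   │   │ │ │ │
│ ╷ └───────┤ │ ╶─┤ ┌─┘ │ ╵ │
│ │         │ │   │ │   │   │
│ ├───────┐ │ │ ╷ │ │ ┌─┼─╴ │
│ │       │ │ │ │ │ │ │ │   │
│ │ ┌─╴ ┌─┘ │ └─┤ │ │ ╵ │ ╶─┤
│ │ │   │   │   │ │ │   │   │
│ └─┤ ╶─┤ ╷ └─┐ │ │ │ ┌─┴─╴ │
│   │   │ │   │ │ │ │ │     │
├─┐ ├─╴ │ └─┐ │ │ │ │ │ ╶───┤
│ │ │   │   │ │ │ │ │ │     │
│ │ │ ╷ ├─┐ │ │ ╵ │ └─┴─┬─╴ │
│ │ │ │ │ │ │ │   │     │   │
│ ╵ ╵ │ ╵ │ └─┴─╴ └───┐ ╵ ╶─┤
│     │   │           │     │
└─────┴───┴───────────┴─────┘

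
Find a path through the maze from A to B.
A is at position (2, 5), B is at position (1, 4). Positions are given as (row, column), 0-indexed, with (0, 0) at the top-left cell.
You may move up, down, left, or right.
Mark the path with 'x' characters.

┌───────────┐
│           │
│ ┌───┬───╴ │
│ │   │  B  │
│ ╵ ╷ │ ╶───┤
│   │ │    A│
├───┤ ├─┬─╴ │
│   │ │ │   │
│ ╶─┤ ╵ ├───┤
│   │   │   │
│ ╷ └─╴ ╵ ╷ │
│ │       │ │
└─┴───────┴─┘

Finding the shortest path from (2, 5) to (1, 4):
Path length: 4 steps
Directions: left → left → up → right

Solution:

┌───────────┐
│           │
│ ┌───┬───╴ │
│ │   │x B  │
│ ╵ ╷ │ ╶───┤
│   │ │x x A│
├───┤ ├─┬─╴ │
│   │ │ │   │
│ ╶─┤ ╵ ├───┤
│   │   │   │
│ ╷ └─╴ ╵ ╷ │
│ │       │ │
└─┴───────┴─┘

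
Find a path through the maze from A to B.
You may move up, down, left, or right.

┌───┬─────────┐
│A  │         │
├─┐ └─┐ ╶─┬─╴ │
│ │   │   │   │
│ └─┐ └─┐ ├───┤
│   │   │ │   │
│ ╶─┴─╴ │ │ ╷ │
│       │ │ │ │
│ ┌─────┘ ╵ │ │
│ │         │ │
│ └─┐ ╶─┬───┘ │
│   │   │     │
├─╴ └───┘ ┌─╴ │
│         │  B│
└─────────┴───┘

Finding the shortest path through the maze:
Path length: 20 steps
Directions: right → down → right → down → right → down → left → left → left → down → down → right → down → right → right → right → up → right → right → down

Solution:

┌───┬─────────┐
│A ↓│         │
├─┐ └─┐ ╶─┬─╴ │
│ │↳ ↓│   │   │
│ └─┐ └─┐ ├───┤
│   │↳ ↓│ │   │
│ ╶─┴─╴ │ │ ╷ │
│↓ ← ← ↲│ │ │ │
│ ┌─────┘ ╵ │ │
│↓│         │ │
│ └─┐ ╶─┬───┘ │
│↳ ↓│   │↱ → ↓│
├─╴ └───┘ ┌─╴ │
│  ↳ → → ↑│  B│
└─────────┴───┘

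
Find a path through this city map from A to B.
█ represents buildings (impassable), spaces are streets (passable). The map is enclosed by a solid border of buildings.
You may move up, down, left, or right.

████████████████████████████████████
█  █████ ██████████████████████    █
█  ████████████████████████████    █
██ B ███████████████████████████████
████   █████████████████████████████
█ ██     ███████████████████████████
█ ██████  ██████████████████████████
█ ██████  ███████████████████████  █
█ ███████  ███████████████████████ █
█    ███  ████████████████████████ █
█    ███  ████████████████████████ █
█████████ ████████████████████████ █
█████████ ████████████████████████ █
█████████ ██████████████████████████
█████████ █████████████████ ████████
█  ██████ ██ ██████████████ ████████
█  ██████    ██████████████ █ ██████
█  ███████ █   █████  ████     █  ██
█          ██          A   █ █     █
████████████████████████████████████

Finding the shortest path from A to B:
Movement: cardinal only
Path length: 35 steps
Directions: left → left → left → left → left → left → left → left → left → up → left → left → up → left → left → left → up → up → up → up → up → up → up → up → up → up → left → up → left → left → up → left → left → up → left

Solution:

████████████████████████████████████
█  █████ ██████████████████████    █
█  ████████████████████████████    █
██ B↰███████████████████████████████
████↑←↰█████████████████████████████
█ ██  ↑←↰███████████████████████████
█ ██████↑↰██████████████████████████
█ ██████ ↑███████████████████████  █
█ ███████↑ ███████████████████████ █
█    ███ ↑████████████████████████ █
█    ███ ↑████████████████████████ █
█████████↑████████████████████████ █
█████████↑████████████████████████ █
█████████↑██████████████████████████
█████████↑█████████████████ ████████
█  ██████↑██ ██████████████ ████████
█  ██████↑←←↰██████████████ █ ██████
█  ███████ █↑←↰█████  ████     █  ██
█          ██ ↑←←←←←←←←A   █ █     █
████████████████████████████████████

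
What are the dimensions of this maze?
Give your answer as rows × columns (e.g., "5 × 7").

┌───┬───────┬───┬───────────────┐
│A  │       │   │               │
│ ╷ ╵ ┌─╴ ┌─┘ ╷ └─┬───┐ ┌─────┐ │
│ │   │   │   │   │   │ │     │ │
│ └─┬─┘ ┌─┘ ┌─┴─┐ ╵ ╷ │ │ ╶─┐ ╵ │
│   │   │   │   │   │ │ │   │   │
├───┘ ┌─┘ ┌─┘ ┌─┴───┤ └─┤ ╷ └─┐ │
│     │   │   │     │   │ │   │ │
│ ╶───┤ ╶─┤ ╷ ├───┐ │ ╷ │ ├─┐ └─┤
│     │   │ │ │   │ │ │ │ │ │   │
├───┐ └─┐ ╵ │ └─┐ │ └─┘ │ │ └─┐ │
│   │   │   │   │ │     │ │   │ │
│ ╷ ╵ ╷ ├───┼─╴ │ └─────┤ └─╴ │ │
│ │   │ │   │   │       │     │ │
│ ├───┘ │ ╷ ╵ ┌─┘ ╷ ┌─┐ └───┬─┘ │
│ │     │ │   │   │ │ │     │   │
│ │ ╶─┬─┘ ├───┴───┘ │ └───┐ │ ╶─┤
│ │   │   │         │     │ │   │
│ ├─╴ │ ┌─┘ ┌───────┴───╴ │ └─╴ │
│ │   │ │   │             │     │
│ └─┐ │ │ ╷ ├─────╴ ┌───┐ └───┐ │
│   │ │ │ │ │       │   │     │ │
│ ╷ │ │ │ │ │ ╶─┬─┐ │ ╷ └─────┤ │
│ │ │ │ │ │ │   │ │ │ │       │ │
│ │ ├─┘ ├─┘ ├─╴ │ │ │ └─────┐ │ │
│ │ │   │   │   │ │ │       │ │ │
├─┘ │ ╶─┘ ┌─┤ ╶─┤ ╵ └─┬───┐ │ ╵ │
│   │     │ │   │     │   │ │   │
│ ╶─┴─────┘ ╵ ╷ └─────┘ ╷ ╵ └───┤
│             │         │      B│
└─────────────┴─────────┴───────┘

Counting the maze dimensions:
Rows (vertical): 15
Columns (horizontal): 16
Dimensions: 15 × 16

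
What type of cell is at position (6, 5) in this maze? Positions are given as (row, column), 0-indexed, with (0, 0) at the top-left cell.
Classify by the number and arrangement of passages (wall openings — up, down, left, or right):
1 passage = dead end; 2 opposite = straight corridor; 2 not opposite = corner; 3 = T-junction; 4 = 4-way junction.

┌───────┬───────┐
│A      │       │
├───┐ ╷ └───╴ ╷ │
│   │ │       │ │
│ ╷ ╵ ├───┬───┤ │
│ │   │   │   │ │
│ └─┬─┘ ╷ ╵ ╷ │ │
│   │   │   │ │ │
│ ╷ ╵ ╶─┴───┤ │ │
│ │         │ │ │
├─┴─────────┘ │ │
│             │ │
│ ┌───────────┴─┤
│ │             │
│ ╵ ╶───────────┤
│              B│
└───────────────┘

Checking cell at (6, 5):
Number of passages: 2
Cell type: straight corridor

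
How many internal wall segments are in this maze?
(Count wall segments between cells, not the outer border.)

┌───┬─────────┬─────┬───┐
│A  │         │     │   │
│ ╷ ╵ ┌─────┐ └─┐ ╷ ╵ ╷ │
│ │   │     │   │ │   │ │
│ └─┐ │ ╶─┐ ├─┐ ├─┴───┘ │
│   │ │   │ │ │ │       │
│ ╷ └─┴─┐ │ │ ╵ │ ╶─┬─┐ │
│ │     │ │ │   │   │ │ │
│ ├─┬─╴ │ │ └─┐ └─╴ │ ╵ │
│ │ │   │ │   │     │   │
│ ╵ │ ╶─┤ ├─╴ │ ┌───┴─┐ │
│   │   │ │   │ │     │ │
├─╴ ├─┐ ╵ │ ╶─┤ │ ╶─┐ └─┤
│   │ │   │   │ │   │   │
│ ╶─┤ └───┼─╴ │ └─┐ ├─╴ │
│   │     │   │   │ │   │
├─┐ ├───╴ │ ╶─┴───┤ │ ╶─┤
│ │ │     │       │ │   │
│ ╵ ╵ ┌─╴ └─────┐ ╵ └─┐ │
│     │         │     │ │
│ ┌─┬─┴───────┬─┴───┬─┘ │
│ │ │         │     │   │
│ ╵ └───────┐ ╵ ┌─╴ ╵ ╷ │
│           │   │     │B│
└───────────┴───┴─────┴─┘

Counting internal wall segments:
Total internal walls: 121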